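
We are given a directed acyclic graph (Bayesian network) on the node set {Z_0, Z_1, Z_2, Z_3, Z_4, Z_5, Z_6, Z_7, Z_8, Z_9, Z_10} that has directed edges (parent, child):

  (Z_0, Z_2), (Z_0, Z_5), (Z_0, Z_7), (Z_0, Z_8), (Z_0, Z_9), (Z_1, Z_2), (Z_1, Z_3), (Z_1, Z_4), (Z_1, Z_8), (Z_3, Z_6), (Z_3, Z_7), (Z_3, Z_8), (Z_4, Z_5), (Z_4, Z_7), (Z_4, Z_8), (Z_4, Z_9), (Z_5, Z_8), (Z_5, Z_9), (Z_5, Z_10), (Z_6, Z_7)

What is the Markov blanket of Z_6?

Z_6 has parent Z_3.
Ch(Z_6) = {Z_7}.
Parents of each child, excluding Z_6:
  Z_7: Z_0, Z_3, Z_4
MB(Z_6) = {Z_0, Z_3, Z_4, Z_7}.

{Z_0, Z_3, Z_4, Z_7}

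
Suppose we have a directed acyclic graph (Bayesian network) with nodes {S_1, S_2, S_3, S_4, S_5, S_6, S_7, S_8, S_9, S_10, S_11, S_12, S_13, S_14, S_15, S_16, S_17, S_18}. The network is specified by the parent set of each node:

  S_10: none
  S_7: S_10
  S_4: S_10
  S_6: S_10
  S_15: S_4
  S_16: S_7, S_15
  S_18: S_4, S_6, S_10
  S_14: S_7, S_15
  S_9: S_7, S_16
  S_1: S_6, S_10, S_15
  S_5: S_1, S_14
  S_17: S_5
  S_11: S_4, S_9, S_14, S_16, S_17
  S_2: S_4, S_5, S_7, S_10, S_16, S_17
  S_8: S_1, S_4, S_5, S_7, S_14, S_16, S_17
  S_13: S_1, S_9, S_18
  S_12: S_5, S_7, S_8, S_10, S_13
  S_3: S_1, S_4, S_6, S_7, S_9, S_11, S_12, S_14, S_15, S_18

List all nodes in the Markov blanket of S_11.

{S_1, S_3, S_4, S_6, S_7, S_9, S_12, S_14, S_15, S_16, S_17, S_18}

Recall MB(v) = parents ∪ children ∪ spouses, where spouses are the other parents of v's children.
Parents of S_11: S_4, S_9, S_14, S_16, S_17.
Children of S_11: S_3.
Parents of each child, excluding S_11:
  S_3: S_1, S_4, S_6, S_7, S_9, S_12, S_14, S_15, S_18
Union: {S_4, S_9, S_14, S_16, S_17} ∪ {S_3} ∪ {S_1, S_4, S_6, S_7, S_9, S_12, S_14, S_15, S_18} = {S_1, S_3, S_4, S_6, S_7, S_9, S_12, S_14, S_15, S_16, S_17, S_18}.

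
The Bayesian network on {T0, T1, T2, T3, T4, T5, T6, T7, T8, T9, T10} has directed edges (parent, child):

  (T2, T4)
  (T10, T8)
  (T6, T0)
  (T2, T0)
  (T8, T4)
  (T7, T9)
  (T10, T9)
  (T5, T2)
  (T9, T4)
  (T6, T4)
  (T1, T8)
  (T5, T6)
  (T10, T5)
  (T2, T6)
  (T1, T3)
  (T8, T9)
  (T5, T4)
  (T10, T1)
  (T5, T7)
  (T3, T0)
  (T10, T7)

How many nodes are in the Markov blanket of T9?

The Markov blanket of a node is its parents, its children, and the other parents of its children.
T9 has child T4.
T9's parents: T7, T8, T10.
Co-parents of T9 (other parents of its children):
  T4: T2, T5, T6, T8
MB(T9) = {T2, T4, T5, T6, T7, T8, T10}, which has 7 nodes.

7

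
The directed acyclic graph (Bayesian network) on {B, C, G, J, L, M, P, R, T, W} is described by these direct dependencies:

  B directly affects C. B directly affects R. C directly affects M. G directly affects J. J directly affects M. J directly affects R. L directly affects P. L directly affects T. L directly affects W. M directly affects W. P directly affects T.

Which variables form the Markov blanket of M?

A node's Markov blanket = Pa ∪ Ch ∪ (parents of Ch other than the node itself).
Pa(M) = {C, J}.
Ch(M) = {W}.
Co-parents of M (other parents of its children):
  W's other parent is L.
Taking the union gives {C, J, L, W}.

{C, J, L, W}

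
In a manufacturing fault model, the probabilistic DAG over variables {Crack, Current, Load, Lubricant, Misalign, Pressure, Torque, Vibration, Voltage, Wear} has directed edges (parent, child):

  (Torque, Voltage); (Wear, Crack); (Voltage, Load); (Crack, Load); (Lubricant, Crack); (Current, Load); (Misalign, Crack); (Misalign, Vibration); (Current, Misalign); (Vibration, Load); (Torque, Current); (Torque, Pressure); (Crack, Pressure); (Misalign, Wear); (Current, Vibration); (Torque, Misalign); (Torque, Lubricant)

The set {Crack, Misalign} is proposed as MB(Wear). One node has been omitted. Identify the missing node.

Lubricant

Wear's parents: Misalign.
Ch(Wear) = {Crack}.
Other parents of Wear's children:
  parents(Crack) \ {Wear} = {Lubricant, Misalign}.
MB(Wear) = {Crack, Lubricant, Misalign}.
Comparing with the claimed set, Lubricant is missing.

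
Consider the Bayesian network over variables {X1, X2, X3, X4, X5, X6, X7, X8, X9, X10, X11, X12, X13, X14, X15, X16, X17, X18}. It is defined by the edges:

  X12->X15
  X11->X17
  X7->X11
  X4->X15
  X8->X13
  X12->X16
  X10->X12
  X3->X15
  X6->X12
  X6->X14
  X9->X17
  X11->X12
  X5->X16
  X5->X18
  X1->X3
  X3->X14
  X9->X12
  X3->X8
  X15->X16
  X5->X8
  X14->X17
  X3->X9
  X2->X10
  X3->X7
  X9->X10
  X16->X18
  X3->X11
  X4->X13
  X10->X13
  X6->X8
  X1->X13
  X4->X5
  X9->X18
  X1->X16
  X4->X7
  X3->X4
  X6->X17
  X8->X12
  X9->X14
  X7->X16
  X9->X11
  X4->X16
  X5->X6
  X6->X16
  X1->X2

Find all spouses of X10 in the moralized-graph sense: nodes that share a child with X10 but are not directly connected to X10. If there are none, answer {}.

{X1, X4, X6, X8, X11}

Children of X10: X12, X13.
  X12: X6, X8, X9, X11
  X13: X1, X4, X8
Excluding nodes already adjacent to X10 (X2, X9, X12, X13), the co-parent-only contribution is {X1, X4, X6, X8, X11}.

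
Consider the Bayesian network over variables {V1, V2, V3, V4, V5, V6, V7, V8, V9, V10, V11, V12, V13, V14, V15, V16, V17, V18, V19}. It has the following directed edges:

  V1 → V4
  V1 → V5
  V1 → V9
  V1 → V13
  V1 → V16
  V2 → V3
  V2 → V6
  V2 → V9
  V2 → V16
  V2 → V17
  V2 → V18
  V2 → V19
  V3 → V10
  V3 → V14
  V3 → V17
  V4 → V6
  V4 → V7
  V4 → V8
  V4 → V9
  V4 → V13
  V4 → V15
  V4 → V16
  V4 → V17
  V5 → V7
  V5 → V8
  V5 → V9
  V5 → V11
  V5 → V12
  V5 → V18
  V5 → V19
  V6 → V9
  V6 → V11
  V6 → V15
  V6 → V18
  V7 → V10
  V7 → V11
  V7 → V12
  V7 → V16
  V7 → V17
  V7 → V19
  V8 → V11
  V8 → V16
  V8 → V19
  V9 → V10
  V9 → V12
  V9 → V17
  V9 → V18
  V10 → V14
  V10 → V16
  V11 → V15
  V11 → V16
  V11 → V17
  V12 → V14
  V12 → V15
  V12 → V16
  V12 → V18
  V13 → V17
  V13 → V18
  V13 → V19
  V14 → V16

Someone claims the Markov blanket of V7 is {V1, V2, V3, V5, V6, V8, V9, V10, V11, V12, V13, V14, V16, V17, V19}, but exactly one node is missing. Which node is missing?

The Markov blanket of a node is its parents, its children, and the other parents of its children.
Parents of V7: V4, V5.
V7 has children V10, V11, V12, V16, V17, V19.
Co-parents of V7 (other parents of its children):
  V10: V3, V9
  V11: V5, V6, V8
  V12: V5, V9
  V16: V1, V2, V4, V8, V10, V11, V12, V14
  V17: V2, V3, V4, V9, V11, V13
  V19: V2, V5, V8, V13
MB(V7) = {V1, V2, V3, V4, V5, V6, V8, V9, V10, V11, V12, V13, V14, V16, V17, V19}.
Comparing with the claimed set, V4 is missing.

V4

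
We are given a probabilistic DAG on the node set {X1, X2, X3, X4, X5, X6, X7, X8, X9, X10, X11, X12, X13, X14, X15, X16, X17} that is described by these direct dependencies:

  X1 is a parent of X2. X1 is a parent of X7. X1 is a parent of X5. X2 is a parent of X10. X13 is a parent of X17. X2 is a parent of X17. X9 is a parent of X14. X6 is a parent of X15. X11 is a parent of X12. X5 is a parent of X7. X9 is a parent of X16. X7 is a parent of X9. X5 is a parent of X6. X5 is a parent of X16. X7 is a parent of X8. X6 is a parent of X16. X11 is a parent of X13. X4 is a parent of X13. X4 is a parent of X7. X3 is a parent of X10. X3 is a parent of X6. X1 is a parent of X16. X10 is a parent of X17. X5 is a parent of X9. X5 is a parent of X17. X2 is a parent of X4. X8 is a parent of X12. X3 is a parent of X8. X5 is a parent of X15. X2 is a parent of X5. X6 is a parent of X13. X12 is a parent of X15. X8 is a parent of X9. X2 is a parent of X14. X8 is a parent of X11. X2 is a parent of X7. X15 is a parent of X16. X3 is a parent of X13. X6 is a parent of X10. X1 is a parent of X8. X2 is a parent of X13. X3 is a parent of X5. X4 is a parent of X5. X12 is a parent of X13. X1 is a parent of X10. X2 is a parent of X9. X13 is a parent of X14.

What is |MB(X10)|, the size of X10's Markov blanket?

A node's Markov blanket = Pa ∪ Ch ∪ (parents of Ch other than the node itself).
Ch(X10) = {X17}.
Parents of X10: X1, X2, X3, X6.
For each child, the remaining parents (spouses of X10):
  parents(X17) \ {X10} = {X2, X5, X13}.
MB(X10) = {X1, X2, X3, X5, X6, X13, X17}, which has 7 nodes.

7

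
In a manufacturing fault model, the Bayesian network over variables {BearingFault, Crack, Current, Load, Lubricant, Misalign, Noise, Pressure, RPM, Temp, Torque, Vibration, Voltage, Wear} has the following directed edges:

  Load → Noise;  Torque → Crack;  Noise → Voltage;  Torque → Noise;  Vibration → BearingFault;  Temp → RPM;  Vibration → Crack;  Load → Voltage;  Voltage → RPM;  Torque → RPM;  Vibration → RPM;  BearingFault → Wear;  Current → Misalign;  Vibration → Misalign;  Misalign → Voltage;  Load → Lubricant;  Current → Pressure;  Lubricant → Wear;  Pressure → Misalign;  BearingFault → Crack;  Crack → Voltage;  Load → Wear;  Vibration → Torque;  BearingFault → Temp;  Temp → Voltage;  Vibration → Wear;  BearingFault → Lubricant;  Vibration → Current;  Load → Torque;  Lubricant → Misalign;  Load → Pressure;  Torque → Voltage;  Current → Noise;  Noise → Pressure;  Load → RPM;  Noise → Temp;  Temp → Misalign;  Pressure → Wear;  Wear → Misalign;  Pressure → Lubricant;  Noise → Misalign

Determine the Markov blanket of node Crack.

Ch(Crack) = {Voltage}.
Crack's parents: BearingFault, Torque, Vibration.
Co-parents of Crack (other parents of its children):
  Voltage's other parents are Load, Misalign, Noise, Temp, Torque.
MB(Crack) = {BearingFault, Load, Misalign, Noise, Temp, Torque, Vibration, Voltage}.

{BearingFault, Load, Misalign, Noise, Temp, Torque, Vibration, Voltage}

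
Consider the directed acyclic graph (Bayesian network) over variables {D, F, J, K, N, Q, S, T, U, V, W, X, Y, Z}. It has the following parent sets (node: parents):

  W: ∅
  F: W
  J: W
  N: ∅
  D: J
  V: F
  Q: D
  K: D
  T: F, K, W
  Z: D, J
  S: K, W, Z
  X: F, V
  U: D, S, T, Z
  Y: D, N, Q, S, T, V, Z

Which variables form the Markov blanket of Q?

{D, N, S, T, V, Y, Z}

Q's children: Y.
Q's parents: D.
Parents of each child, excluding Q:
  Y: D, N, S, T, V, Z
Taking the union gives {D, N, S, T, V, Y, Z}.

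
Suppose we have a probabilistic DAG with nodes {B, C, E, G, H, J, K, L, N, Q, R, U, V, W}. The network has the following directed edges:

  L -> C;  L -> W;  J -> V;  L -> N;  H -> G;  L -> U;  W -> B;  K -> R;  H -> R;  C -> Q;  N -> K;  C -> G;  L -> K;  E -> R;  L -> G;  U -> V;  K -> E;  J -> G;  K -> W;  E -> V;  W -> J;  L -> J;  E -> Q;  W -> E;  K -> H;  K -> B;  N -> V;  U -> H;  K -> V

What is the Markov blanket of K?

Recall MB(v) = parents ∪ children ∪ spouses, where spouses are the other parents of v's children.
K has children B, E, H, R, V, W.
Parents of K: L, N.
For each child, the remaining parents (spouses of K):
  W's other parent is L.
  H's other parent is U.
  parents(B) \ {K} = {W}.
  E also has parent W.
  R also has parents E, H.
  V's other parents are E, J, N, U.
So the Markov blanket of K is {B, E, H, J, L, N, R, U, V, W}.

{B, E, H, J, L, N, R, U, V, W}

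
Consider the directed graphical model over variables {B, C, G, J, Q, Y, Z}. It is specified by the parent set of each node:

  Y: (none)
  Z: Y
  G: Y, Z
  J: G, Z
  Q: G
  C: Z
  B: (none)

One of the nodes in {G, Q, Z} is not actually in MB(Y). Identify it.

Q

The Markov blanket of a node is its parents, its children, and the other parents of its children.
Y has no parents.
Y's children: G, Z.
Co-parents of Y (other parents of its children):
  Z: no additional parents.
  parents(G) \ {Y} = {Z}.
MB(Y) = {G, Z}.
Q is neither a parent, child, nor co-parent of Y, so it does not belong.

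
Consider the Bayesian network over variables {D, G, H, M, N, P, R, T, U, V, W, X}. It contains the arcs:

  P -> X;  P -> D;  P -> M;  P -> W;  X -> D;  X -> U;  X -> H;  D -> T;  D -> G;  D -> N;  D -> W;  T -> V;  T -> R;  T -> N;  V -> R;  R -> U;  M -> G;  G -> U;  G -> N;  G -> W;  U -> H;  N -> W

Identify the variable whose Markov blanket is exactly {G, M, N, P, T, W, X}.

The target node must have every member of {G, M, N, P, T, W, X} as a parent, child, or co-parent, and no others.
Parents of D: P, X; children: G, N, T, W; co-parents: G, M, N, P, T.
These exactly cover the given set, so the node is D.

D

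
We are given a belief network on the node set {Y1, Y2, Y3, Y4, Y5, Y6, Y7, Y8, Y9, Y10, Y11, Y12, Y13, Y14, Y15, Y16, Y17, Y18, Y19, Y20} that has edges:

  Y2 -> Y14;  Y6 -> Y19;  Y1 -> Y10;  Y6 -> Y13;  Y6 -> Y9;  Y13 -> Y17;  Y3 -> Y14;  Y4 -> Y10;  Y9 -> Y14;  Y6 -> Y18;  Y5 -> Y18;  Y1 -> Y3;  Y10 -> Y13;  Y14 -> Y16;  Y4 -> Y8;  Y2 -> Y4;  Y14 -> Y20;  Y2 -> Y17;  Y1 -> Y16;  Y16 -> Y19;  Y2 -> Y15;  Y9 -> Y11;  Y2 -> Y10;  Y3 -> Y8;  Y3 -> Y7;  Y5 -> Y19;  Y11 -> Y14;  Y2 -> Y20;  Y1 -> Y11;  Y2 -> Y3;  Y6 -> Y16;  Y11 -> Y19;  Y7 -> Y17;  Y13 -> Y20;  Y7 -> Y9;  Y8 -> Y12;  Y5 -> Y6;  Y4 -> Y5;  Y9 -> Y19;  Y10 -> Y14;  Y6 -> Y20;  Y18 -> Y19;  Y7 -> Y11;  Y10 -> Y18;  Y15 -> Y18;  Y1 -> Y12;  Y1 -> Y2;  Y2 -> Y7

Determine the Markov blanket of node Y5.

By definition, MB(Y5) is built from Y5's parents, Y5's children, and the co-parents of Y5.
Y5 has parent Y4.
Ch(Y5) = {Y6, Y18, Y19}.
Parents of each child, excluding Y5:
  Y6: no additional parents.
  Y18 also has parents Y6, Y10, Y15.
  parents(Y19) \ {Y5} = {Y6, Y9, Y11, Y16, Y18}.
So the Markov blanket of Y5 is {Y4, Y6, Y9, Y10, Y11, Y15, Y16, Y18, Y19}.

{Y4, Y6, Y9, Y10, Y11, Y15, Y16, Y18, Y19}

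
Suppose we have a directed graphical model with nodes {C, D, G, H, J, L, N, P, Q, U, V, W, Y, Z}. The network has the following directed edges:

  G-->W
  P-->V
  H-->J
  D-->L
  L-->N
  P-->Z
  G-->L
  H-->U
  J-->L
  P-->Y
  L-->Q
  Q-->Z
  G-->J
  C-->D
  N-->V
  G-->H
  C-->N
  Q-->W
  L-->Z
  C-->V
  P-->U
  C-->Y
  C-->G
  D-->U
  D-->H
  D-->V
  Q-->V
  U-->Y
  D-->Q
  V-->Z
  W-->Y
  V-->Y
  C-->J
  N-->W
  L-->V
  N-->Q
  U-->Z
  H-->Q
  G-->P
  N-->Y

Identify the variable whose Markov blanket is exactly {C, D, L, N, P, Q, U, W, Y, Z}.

The target node must have every member of {C, D, L, N, P, Q, U, W, Y, Z} as a parent, child, or co-parent, and no others.
Parents of V: C, D, L, N, P, Q; children: Y, Z; co-parents: C, L, N, P, Q, U, W.
These exactly cover the given set, so the node is V.

V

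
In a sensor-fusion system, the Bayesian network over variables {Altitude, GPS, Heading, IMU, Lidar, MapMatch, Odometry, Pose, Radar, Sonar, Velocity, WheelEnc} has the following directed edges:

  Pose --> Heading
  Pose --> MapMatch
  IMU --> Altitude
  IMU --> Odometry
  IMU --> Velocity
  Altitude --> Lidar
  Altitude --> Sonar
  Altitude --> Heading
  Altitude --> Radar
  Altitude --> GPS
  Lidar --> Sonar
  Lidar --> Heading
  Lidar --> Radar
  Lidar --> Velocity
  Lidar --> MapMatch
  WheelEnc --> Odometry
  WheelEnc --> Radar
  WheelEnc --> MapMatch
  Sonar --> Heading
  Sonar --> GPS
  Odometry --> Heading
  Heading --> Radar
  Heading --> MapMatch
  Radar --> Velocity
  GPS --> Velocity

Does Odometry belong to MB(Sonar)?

Yes

Odometry is a co-parent of Sonar: both are parents of Heading.
So Odometry ∈ MB(Sonar).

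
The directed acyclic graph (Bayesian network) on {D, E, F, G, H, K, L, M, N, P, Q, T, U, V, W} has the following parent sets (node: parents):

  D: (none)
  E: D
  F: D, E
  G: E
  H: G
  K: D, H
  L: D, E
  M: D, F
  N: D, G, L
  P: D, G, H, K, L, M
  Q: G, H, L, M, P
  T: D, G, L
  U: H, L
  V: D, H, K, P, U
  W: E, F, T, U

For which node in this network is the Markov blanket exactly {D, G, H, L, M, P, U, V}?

K

The target node must have every member of {D, G, H, L, M, P, U, V} as a parent, child, or co-parent, and no others.
Parents of K: D, H; children: P, V; co-parents: D, G, H, L, M, P, U.
These exactly cover the given set, so the node is K.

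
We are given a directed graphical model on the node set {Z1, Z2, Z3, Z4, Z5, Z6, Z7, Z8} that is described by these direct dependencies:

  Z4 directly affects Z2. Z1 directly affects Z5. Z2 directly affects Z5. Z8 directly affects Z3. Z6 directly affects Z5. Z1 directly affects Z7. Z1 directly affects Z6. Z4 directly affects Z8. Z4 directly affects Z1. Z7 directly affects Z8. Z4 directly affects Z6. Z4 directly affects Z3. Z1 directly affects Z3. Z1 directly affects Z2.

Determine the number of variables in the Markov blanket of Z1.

7

Ch(Z1) = {Z2, Z3, Z5, Z6, Z7}.
Z1 has parent Z4.
For each child, the remaining parents (spouses of Z1):
  Z7: —
  Z6: Z4
  Z3: Z4, Z8
  Z2: Z4
  Z5: Z2, Z6
MB(Z1) = {Z2, Z3, Z4, Z5, Z6, Z7, Z8}, which has 7 nodes.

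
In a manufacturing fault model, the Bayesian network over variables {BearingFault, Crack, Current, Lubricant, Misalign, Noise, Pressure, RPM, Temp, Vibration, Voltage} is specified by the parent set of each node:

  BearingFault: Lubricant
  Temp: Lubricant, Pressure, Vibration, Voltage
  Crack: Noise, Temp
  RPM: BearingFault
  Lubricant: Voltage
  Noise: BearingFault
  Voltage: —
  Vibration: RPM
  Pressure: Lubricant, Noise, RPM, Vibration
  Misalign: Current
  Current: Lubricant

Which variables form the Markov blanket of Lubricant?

The Markov blanket of a node is its parents, its children, and the other parents of its children.
Lubricant has parent Voltage.
Lubricant has children BearingFault, Current, Pressure, Temp.
Other parents of Lubricant's children:
  BearingFault has no other parent.
  Current has no other parent.
  parents(Pressure) \ {Lubricant} = {Noise, RPM, Vibration}.
  parents(Temp) \ {Lubricant} = {Pressure, Vibration, Voltage}.
MB(Lubricant) = {BearingFault, Current, Noise, Pressure, RPM, Temp, Vibration, Voltage}.

{BearingFault, Current, Noise, Pressure, RPM, Temp, Vibration, Voltage}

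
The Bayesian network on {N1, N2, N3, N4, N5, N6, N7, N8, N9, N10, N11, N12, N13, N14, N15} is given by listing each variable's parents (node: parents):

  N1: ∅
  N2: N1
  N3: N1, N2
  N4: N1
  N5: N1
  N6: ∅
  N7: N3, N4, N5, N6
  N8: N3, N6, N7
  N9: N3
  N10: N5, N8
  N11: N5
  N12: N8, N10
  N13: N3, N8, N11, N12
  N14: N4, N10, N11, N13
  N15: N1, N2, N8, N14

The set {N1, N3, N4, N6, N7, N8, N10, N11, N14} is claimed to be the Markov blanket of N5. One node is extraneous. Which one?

N14

N5's parents: N1.
Ch(N5) = {N7, N10, N11}.
Co-parents of N5 (other parents of its children):
  N7: N3, N4, N6
  N10: N8
  N11: —
MB(N5) = {N1, N3, N4, N6, N7, N8, N10, N11}.
N14 is neither a parent, child, nor co-parent of N5, so it does not belong.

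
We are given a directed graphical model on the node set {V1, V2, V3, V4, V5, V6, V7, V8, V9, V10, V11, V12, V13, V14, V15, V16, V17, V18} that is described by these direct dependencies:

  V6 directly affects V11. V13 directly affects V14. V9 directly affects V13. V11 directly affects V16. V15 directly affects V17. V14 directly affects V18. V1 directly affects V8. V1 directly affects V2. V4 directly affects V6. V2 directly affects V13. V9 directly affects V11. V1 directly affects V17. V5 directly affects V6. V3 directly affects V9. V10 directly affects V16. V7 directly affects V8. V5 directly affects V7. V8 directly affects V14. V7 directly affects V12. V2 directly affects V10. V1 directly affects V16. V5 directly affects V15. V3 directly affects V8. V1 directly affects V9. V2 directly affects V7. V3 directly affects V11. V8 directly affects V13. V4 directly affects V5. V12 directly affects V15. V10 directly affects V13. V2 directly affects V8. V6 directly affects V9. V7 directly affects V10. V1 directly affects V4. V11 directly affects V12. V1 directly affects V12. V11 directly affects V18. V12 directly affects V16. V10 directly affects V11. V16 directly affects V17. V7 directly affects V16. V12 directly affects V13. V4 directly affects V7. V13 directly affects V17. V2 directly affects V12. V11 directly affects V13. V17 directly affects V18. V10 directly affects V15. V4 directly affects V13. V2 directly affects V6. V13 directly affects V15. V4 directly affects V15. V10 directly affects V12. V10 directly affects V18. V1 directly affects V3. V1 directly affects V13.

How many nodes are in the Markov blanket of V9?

By definition, MB(V9) is built from V9's parents, V9's children, and the co-parents of V9.
V9's parents: V1, V3, V6.
V9's children: V11, V13.
Other parents of V9's children:
  V11: V3, V6, V10
  V13: V1, V2, V4, V8, V10, V11, V12
MB(V9) = {V1, V2, V3, V4, V6, V8, V10, V11, V12, V13}, which has 10 nodes.

10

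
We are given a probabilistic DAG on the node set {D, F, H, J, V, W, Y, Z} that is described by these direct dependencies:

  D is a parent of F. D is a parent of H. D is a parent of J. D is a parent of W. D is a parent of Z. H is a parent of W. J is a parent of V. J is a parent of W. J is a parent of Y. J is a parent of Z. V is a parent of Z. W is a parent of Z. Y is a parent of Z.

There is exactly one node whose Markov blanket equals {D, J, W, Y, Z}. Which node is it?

The target node must have every member of {D, J, W, Y, Z} as a parent, child, or co-parent, and no others.
Parents of V: J; children: Z; co-parents: D, J, W, Y.
These exactly cover the given set, so the node is V.

V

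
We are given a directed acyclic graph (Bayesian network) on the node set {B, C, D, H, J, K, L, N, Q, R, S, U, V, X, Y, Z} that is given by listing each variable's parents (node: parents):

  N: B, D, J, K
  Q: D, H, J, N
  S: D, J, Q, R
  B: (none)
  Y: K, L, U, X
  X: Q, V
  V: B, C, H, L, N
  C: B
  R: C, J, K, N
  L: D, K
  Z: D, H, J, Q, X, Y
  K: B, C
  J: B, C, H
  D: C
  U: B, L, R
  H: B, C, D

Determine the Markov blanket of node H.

{B, C, D, J, L, N, Q, V, X, Y, Z}

By definition, MB(H) is built from H's parents, H's children, and the co-parents of H.
Parents of H: B, C, D.
H has children J, Q, V, Z.
Parents of each child, excluding H:
  J also has parents B, C.
  parents(Q) \ {H} = {D, J, N}.
  V's other parents are B, C, L, N.
  Z also has parents D, J, Q, X, Y.
Union: {B, C, D} ∪ {J, Q, V, Z} ∪ {B, C, D, J, L, N, Q, X, Y} = {B, C, D, J, L, N, Q, V, X, Y, Z}.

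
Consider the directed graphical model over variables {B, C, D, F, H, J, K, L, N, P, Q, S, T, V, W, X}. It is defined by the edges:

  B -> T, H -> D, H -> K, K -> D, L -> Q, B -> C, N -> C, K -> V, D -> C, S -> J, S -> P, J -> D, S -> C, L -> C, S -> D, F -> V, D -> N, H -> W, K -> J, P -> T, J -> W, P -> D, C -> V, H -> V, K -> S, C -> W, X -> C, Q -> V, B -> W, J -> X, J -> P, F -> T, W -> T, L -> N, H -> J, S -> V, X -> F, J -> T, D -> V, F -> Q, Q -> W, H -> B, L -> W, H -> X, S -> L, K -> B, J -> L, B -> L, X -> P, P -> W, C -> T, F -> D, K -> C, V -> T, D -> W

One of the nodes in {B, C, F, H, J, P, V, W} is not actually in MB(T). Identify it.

H

By definition, MB(T) is built from T's parents, T's children, and the co-parents of T.
Parents of T: B, C, F, J, P, V, W.
T's children: none.
T has no children, so there are no co-parents.
MB(T) = {B, C, F, J, P, V, W}.
H is neither a parent, child, nor co-parent of T, so it does not belong.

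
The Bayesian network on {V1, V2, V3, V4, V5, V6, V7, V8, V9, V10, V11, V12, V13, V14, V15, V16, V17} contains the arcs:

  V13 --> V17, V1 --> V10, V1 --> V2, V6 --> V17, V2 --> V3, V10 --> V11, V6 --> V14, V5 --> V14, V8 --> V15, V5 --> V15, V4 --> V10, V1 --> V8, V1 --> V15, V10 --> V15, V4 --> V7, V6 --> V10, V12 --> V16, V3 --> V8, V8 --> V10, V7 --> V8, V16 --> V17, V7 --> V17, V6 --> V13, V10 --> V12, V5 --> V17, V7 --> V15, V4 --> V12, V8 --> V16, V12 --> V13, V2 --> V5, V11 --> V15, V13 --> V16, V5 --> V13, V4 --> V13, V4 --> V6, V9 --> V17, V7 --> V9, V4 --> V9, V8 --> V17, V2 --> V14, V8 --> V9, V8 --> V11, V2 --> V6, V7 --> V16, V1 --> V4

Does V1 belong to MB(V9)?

A node's Markov blanket = Pa ∪ Ch ∪ (parents of Ch other than the node itself).
Parents of V9: V4, V7, V8.
V9 has child V17.
Parents of each child, excluding V9:
  V17 also has parents V5, V6, V7, V8, V13, V16.
MB(V9) = {V4, V5, V6, V7, V8, V13, V16, V17}; V1 is not in this set.

No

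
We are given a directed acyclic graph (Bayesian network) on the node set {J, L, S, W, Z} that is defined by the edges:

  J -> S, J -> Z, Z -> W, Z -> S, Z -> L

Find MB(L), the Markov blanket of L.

{Z}

A node's Markov blanket = Pa ∪ Ch ∪ (parents of Ch other than the node itself).
Children of L: none.
L's parents: Z.
With no children, L has no spouses; the co-parent set is empty.
So the Markov blanket of L is {Z}.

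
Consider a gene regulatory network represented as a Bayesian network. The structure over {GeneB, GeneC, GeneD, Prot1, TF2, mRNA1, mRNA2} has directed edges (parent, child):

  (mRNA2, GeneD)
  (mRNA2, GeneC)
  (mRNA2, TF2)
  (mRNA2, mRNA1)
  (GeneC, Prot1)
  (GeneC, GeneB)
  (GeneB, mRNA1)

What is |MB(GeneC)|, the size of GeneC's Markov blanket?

By definition, MB(GeneC) is built from GeneC's parents, GeneC's children, and the co-parents of GeneC.
Pa(GeneC) = {mRNA2}.
GeneC has children GeneB, Prot1.
For each child, the remaining parents (spouses of GeneC):
  Prot1: no additional parents.
  GeneB has no other parent.
MB(GeneC) = {GeneB, Prot1, mRNA2}, which has 3 nodes.

3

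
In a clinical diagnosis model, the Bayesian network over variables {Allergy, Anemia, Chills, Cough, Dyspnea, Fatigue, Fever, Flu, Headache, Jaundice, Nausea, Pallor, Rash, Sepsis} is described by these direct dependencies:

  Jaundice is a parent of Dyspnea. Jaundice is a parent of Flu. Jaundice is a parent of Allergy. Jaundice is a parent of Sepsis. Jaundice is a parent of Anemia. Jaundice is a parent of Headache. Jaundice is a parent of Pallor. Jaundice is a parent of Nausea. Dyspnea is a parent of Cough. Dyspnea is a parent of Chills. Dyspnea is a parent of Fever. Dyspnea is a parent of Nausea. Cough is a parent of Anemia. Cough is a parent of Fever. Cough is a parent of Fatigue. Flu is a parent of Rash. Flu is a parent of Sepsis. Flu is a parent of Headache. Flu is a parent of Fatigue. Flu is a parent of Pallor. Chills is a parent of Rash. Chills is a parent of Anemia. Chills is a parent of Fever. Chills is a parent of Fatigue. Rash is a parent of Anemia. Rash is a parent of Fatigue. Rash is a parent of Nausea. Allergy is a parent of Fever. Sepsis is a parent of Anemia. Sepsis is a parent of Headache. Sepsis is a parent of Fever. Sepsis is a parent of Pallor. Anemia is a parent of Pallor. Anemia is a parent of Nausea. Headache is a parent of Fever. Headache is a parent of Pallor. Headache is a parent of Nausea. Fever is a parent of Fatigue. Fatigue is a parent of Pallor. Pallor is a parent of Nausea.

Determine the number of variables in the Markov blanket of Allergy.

Recall MB(v) = parents ∪ children ∪ spouses, where spouses are the other parents of v's children.
Parents of Allergy: Jaundice.
Allergy's children: Fever.
For each child, the remaining parents (spouses of Allergy):
  Fever's other parents are Chills, Cough, Dyspnea, Headache, Sepsis.
MB(Allergy) = {Chills, Cough, Dyspnea, Fever, Headache, Jaundice, Sepsis}, which has 7 nodes.

7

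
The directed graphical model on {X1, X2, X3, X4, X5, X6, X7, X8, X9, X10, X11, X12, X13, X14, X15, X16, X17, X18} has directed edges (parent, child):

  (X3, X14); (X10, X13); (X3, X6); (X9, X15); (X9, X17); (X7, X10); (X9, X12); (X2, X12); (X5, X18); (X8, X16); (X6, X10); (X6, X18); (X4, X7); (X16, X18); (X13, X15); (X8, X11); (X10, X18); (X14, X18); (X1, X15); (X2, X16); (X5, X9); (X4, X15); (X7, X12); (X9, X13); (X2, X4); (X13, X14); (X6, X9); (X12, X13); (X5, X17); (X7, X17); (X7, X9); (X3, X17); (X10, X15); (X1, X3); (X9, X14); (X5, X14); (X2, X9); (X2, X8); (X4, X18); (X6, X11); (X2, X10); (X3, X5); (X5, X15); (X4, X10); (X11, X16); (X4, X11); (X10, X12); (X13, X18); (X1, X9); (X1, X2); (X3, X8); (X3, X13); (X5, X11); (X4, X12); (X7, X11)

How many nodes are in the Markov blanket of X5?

16

X5 has parent X3.
X5's children: X9, X11, X14, X15, X17, X18.
Co-parents of X5 (other parents of its children):
  X9: X1, X2, X6, X7
  X11: X4, X6, X7, X8
  X14: X3, X9, X13
  X15: X1, X4, X9, X10, X13
  X17: X3, X7, X9
  X18: X4, X6, X10, X13, X14, X16
MB(X5) = {X1, X2, X3, X4, X6, X7, X8, X9, X10, X11, X13, X14, X15, X16, X17, X18}, which has 16 nodes.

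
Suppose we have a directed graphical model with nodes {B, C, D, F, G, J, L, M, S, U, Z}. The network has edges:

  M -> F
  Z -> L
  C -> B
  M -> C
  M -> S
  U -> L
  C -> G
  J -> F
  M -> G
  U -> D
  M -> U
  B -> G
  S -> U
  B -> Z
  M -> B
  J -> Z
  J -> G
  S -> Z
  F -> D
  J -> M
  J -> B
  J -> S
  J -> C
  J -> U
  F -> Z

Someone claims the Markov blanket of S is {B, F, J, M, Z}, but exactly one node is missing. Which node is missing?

S has parents J, M.
S has children U, Z.
Co-parents of S (other parents of its children):
  parents(Z) \ {S} = {B, F, J}.
  U also has parents J, M.
MB(S) = {B, F, J, M, U, Z}.
Comparing with the claimed set, U is missing.

U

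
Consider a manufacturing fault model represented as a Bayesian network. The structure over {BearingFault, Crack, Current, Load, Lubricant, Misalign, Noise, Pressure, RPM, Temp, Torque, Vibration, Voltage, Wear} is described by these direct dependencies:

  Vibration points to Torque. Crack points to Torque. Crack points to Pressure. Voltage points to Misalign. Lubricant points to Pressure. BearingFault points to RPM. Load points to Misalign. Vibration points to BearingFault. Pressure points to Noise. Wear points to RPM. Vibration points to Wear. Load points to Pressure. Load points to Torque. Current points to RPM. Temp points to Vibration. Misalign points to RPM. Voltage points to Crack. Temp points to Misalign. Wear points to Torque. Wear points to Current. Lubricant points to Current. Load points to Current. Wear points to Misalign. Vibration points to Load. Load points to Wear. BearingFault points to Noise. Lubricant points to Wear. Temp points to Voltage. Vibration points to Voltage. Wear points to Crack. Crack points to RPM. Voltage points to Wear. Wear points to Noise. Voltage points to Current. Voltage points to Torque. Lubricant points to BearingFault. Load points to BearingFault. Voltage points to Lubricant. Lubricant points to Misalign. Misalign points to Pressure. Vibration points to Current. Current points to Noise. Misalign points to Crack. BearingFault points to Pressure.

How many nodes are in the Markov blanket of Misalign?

10

The Markov blanket of a node is its parents, its children, and the other parents of its children.
Ch(Misalign) = {Crack, Pressure, RPM}.
Pa(Misalign) = {Load, Lubricant, Temp, Voltage, Wear}.
Parents of each child, excluding Misalign:
  Crack: Voltage, Wear
  Pressure: BearingFault, Crack, Load, Lubricant
  RPM: BearingFault, Crack, Current, Wear
MB(Misalign) = {BearingFault, Crack, Current, Load, Lubricant, Pressure, RPM, Temp, Voltage, Wear}, which has 10 nodes.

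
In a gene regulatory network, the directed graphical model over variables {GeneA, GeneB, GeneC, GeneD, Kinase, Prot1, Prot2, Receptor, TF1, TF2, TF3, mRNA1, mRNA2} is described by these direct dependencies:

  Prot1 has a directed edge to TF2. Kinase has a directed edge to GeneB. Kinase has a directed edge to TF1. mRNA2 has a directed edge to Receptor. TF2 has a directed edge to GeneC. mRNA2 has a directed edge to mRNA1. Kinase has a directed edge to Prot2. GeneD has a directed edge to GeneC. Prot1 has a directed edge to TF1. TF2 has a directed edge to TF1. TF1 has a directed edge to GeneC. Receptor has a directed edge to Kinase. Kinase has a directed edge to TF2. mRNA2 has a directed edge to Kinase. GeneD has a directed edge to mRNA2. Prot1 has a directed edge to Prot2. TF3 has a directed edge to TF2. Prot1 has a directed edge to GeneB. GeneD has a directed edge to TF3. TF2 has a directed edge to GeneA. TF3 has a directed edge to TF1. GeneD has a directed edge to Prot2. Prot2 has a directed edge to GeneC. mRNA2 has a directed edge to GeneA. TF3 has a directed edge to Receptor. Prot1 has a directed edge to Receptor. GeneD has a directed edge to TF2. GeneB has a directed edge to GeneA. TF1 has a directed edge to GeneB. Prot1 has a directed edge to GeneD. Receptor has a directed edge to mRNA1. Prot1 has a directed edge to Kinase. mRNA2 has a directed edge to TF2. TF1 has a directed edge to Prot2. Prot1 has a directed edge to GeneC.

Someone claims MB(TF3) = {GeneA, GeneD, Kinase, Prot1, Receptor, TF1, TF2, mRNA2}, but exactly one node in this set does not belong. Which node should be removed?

GeneA

TF3's children: Receptor, TF1, TF2.
Pa(TF3) = {GeneD}.
For each child, the remaining parents (spouses of TF3):
  Receptor's other parents are Prot1, mRNA2.
  TF2's other parents are GeneD, Kinase, Prot1, mRNA2.
  TF1 also has parents Kinase, Prot1, TF2.
MB(TF3) = {GeneD, Kinase, Prot1, Receptor, TF1, TF2, mRNA2}.
GeneA is neither a parent, child, nor co-parent of TF3, so it does not belong.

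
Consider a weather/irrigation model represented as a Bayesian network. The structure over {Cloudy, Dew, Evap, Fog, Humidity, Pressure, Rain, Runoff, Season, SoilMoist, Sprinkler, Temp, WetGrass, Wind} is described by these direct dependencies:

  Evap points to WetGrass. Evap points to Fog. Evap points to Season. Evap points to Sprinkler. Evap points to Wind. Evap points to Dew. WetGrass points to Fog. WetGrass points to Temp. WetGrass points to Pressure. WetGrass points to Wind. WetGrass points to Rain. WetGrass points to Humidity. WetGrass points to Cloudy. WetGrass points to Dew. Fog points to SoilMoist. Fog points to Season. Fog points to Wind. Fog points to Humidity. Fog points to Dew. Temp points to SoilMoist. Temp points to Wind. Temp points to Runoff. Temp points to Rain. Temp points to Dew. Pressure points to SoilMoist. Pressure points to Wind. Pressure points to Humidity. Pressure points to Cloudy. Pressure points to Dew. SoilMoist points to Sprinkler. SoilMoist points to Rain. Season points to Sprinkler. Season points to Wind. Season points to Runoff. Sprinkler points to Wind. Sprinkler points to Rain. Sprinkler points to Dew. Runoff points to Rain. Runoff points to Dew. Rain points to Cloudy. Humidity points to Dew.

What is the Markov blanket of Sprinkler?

{Dew, Evap, Fog, Humidity, Pressure, Rain, Runoff, Season, SoilMoist, Temp, WetGrass, Wind}

Sprinkler has children Dew, Rain, Wind.
Parents of Sprinkler: Evap, Season, SoilMoist.
For each child, the remaining parents (spouses of Sprinkler):
  Wind also has parents Evap, Fog, Pressure, Season, Temp, WetGrass.
  parents(Rain) \ {Sprinkler} = {Runoff, SoilMoist, Temp, WetGrass}.
  parents(Dew) \ {Sprinkler} = {Evap, Fog, Humidity, Pressure, Runoff, Temp, WetGrass}.
MB(Sprinkler) = {Dew, Evap, Fog, Humidity, Pressure, Rain, Runoff, Season, SoilMoist, Temp, WetGrass, Wind}.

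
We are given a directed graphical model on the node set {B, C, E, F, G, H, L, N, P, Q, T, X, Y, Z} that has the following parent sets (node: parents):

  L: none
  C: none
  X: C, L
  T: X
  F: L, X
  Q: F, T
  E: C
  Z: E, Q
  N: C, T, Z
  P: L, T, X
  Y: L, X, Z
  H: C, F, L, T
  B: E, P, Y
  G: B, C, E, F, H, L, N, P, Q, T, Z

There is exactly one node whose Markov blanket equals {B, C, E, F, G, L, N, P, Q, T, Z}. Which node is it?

H

The target node must have every member of {B, C, E, F, G, L, N, P, Q, T, Z} as a parent, child, or co-parent, and no others.
Parents of H: C, F, L, T; children: G; co-parents: B, C, E, F, L, N, P, Q, T, Z.
These exactly cover the given set, so the node is H.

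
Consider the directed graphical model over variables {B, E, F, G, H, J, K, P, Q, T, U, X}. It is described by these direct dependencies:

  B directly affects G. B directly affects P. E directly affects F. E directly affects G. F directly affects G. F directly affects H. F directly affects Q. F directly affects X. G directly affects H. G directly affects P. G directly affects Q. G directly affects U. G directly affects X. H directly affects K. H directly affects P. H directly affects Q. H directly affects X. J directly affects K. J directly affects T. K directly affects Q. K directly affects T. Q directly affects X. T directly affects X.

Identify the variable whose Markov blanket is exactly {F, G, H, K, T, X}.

The target node must have every member of {F, G, H, K, T, X} as a parent, child, or co-parent, and no others.
Parents of Q: F, G, H, K; children: X; co-parents: F, G, H, T.
These exactly cover the given set, so the node is Q.

Q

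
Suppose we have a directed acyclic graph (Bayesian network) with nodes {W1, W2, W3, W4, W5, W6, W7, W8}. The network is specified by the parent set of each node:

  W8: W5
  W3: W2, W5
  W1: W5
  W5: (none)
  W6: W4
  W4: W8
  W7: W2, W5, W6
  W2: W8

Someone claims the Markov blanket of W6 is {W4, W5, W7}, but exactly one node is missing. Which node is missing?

By definition, MB(W6) is built from W6's parents, W6's children, and the co-parents of W6.
W6's parents: W4.
Ch(W6) = {W7}.
Co-parents of W6 (other parents of its children):
  W7: W2, W5
MB(W6) = {W2, W4, W5, W7}.
Comparing with the claimed set, W2 is missing.

W2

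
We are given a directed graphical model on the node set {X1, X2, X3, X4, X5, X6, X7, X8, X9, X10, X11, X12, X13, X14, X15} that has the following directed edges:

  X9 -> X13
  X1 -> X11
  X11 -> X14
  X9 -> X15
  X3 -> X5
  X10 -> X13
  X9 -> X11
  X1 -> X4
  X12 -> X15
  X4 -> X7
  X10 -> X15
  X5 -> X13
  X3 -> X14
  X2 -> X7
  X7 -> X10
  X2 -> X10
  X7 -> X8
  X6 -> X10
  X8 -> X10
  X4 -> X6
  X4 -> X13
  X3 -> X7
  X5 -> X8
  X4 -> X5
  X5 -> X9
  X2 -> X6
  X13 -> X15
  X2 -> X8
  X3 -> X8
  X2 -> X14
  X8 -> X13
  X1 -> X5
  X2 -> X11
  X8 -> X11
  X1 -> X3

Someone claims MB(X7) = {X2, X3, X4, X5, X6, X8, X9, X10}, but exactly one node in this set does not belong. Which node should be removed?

Pa(X7) = {X2, X3, X4}.
Children of X7: X8, X10.
Parents of each child, excluding X7:
  X8: X2, X3, X5
  X10: X2, X6, X8
MB(X7) = {X2, X3, X4, X5, X6, X8, X10}.
X9 is neither a parent, child, nor co-parent of X7, so it does not belong.

X9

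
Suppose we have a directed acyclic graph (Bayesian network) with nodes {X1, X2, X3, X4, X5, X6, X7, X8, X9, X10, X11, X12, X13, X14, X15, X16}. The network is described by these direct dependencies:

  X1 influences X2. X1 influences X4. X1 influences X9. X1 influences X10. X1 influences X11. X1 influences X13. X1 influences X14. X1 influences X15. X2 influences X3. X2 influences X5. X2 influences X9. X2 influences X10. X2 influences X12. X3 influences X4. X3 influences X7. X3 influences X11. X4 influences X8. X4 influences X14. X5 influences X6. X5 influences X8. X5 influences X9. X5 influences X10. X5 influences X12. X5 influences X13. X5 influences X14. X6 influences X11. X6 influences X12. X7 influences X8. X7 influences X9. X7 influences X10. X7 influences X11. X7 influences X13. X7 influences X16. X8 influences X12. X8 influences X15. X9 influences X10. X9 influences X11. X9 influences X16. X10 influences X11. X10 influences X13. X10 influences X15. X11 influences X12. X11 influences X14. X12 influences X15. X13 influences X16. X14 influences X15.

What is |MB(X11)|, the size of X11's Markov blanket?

By definition, MB(X11) is built from X11's parents, X11's children, and the co-parents of X11.
Parents of X11: X1, X3, X6, X7, X9, X10.
Ch(X11) = {X12, X14}.
Parents of each child, excluding X11:
  X12's other parents are X2, X5, X6, X8.
  X14's other parents are X1, X4, X5.
MB(X11) = {X1, X2, X3, X4, X5, X6, X7, X8, X9, X10, X12, X14}, which has 12 nodes.

12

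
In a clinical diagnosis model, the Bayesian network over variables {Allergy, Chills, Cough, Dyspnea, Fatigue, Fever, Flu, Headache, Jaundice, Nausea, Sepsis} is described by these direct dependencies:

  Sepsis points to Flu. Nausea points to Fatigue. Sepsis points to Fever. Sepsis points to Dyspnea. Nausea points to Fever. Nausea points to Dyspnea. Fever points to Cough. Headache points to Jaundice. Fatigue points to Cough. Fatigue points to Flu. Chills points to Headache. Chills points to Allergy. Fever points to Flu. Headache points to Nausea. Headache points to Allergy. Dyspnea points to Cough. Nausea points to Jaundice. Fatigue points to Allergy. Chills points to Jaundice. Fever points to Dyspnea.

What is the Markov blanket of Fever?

Recall MB(v) = parents ∪ children ∪ spouses, where spouses are the other parents of v's children.
Fever has parents Nausea, Sepsis.
Ch(Fever) = {Cough, Dyspnea, Flu}.
Other parents of Fever's children:
  Dyspnea: Nausea, Sepsis
  Cough: Dyspnea, Fatigue
  Flu: Fatigue, Sepsis
Union: {Nausea, Sepsis} ∪ {Cough, Dyspnea, Flu} ∪ {Dyspnea, Fatigue, Nausea, Sepsis} = {Cough, Dyspnea, Fatigue, Flu, Nausea, Sepsis}.

{Cough, Dyspnea, Fatigue, Flu, Nausea, Sepsis}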